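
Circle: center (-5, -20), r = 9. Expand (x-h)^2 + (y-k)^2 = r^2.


(x+ 5)^2 + (y+ 20)^2 = 9^2
D = -2h = 10, E = -2k = 40
F = h^2+k^2-r^2 = 25+400-81 = 344

x^2 + y^2 + 10x + 40y + 344 = 0


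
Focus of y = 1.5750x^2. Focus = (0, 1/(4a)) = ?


a = 1.5750
4a = 6.3000
focus = (0, 1/6.3000) = (0, 0.1587)

Focus = (0, 0.1587)


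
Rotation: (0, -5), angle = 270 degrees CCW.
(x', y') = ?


cos(270) = 0, sin(270) = -1
x' = 0*0 + 5*(-1) = -5
y' = 0*(-1) - 5*0 = 0

(-5, 0)


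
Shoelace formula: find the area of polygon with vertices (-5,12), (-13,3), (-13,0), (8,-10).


sum(xi*y_{i+1}) = -5*3 - 13*0 - 13*(-10) + 8*12 = 211
sum(yi*x_{i+1}) = 12*(-13) + 3*(-13) + 0*8 - 10*(-5) = -145
Area = |211 + 145|/2 = 356/2 = 178.0000

178.0000 sq units


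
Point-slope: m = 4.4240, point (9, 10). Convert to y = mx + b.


y - 10 = 4.4240(x - 9)
y = 4.4240x + 10 - 4.4240*9
y = 4.4240x - 29.8160

y = 4.4240x - 29.8160


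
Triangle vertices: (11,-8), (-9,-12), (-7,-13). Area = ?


11*(-12+ 13) = 11
-9*(-13+ 8) = 45
-7*(-8+ 12) = -28
sum = 28
Area = |28|/2 = 14.0000

14.0000 sq units


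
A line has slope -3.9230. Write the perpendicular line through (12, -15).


Perpendicular slope = -1/m1 = -1/(-3.9230) = 0.2549
b2 = y0 - m2*x0 = -15 + 12/(-3.9230) = -15 - 3.0589 = -18.0589

y = 0.2549x - 18.0589


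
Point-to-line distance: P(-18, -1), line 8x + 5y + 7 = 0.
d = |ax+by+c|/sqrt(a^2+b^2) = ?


|8*(-18) + 5*(-1) + 7| = |-142| = 142
sqrt(64 + 25) = sqrt(89) = 9.4340
d = 142/sqrt(89) = 15.0520

15.0520


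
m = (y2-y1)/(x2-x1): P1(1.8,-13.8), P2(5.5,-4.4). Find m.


dy = -4.4 + 13.8 = 9.4
dx = 5.5 - 1.8 = 3.7
m = 9.4/3.7 = 2.5405

m = 2.5405


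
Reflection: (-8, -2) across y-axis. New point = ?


Reflection rule for y-axis: (-x, y)
(-8, -2) -> (8, -2)

(8, -2)


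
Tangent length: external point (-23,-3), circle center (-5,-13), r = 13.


d = sqrt((-23+ 5)^2 + (-3+ 13)^2) = sqrt(324+100) = 20.5913
L = sqrt(424.0000 - 169) = sqrt(255.0000) = 15.9687

15.9687


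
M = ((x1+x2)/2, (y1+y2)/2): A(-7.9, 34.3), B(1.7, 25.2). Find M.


Mx = (-7.9 + 1.7)/2 = -6.2/2 = -3.1000
My = (34.3 + 25.2)/2 = 59.5/2 = 29.7500

(-3.1000, 29.7500)


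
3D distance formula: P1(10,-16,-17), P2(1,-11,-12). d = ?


dx=-9, dy=5, dz=5
d = sqrt(81+25+25) = sqrt(131) = 11.4455

11.4455


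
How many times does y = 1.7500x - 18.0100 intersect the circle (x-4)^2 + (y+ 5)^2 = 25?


Substitute y = 1.7500x - 18.0100: (x-4)^2 + (1.7500x- 18.0100+ 5)^2 = 25
Expand to Ax^2 + Bx + C = 0, where b-k = -13.01
A = 1+m^2 = 4.0625
B = 2(m(b-k) - h) = 2(1.7500*(-13.01) - 4) = -53.535
C = h^2 + (b-k)^2 - r^2 = 16 + 169.2601 - 25 = 160.2601
disc = B^2-4AC = 2865.9962 - 2604.2266 = 261.7696
disc > 0

2 intersection points


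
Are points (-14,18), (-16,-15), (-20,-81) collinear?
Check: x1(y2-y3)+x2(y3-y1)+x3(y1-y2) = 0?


-14*(-15+ 81) - 16*(-81-18) - 20*(18+ 15)
= -924 + 1584 - 660 = 0

Yes, collinear (determinant = 0)


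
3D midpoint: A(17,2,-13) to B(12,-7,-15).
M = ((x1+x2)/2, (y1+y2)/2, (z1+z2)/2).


Mx = (17+12)/2 = 14.5000
My = (2- 7)/2 = -2.5000
Mz = (-13- 15)/2 = -14.0000

M = (14.5000, -2.5000, -14.0000)


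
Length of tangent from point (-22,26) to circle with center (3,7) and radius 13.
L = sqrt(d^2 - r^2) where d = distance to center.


d = sqrt((-22-3)^2 + (26-7)^2) = sqrt(625+361) = 31.4006
L = sqrt(986.0000 - 169) = sqrt(817.0000) = 28.5832

28.5832


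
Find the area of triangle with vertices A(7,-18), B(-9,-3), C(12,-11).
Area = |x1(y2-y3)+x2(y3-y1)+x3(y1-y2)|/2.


7*(-3+ 11) = 56
-9*(-11+ 18) = -63
12*(-18+ 3) = -180
sum = -187
Area = |-187|/2 = 93.5000

93.5000 sq units


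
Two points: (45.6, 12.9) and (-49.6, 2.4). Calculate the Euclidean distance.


dx = -49.6 - 45.6 = -95.2
dy = 2.4 - 12.9 = -10.5
d = sqrt(9063.04 + 110.25) = sqrt(9173.29) = 95.7773

95.7773


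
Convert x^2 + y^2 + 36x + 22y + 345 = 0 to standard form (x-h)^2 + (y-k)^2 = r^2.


h = -D/2 = -36/2 = -18
k = -E/2 = -22/2 = -11
r^2 = h^2 + k^2 - F = 324 + 121 - 345 = 100
r = 10

Center (-18, -11), radius = 10


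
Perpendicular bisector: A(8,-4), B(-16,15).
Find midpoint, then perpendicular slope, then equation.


Midpoint = (-4, 5.5)
Slope of AB = dy/dx = 19/(-24) = -0.7917
Perp slope = -dx/dy = 24/19 = 1.2632
b = My - (perp slope)*Mx = 5.5 + (-24*(-4))/19 = 5.5 + 5.0526 = 10.5526

y = 1.2632x + 10.5526


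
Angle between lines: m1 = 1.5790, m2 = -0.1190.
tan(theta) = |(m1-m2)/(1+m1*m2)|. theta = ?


m1-m2 = 1.698
1+m1*m2 = 0.812099
tan(theta) = |1.698/0.812099| = 2.090878
theta = arctan(|1.698/0.812099|) = 64.4397 degrees (acute angle)

64.4397 degrees


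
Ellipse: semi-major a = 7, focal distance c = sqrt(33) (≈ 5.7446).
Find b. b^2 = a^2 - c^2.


b^2 = 7^2 - (sqrt(33))^2 = 49 - 33 = 16
b = sqrt(16) = 4

b = 4


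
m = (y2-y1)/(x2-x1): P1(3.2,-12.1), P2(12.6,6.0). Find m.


dy = 6.0 + 12.1 = 18.1
dx = 12.6 - 3.2 = 9.4
m = 18.1/9.4 = 1.9255

m = 1.9255


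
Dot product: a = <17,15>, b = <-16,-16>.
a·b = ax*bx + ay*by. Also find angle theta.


a·b = 17*(-16) + 15*(-16) = -272 - 240 = -512
|a| = sqrt(289+225) = 22.6716
|b| = sqrt(256+256) = 22.6274
cos(theta) = -512/(sqrt(514)*sqrt(512)) = -512/sqrt(263168) = -0.998053
theta = arccos(-512/sqrt(263168)) = 176.4237 degrees

a·b = -512, theta = 176.4237 deg


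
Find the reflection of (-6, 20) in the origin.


Reflection rule for origin: (-x, -y)
(-6, 20) -> (6, -20)

(6, -20)


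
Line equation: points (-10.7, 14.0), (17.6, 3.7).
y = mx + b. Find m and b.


m = (-10.3)/(28.3) = -0.3640
b = y1 - m*x1 = 14.0 - (-10.3*(-10.7))/(28.3) = 14.0 - 3.8943 = 10.1057

y = -0.3640x + 10.1057


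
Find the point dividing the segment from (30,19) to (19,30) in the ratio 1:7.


Px = (1*19 + 7*30)/8 = 229/8 = 28.6250
Py = (1*30 + 7*19)/8 = 163/8 = 20.3750

P = (28.6250, 20.3750)


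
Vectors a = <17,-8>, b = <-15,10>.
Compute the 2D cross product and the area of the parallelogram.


cross = 17*10 + 8*(-15) = 170 - 120 = 50
Parallelogram area = |50| = 50

cross = 50, parallelogram area = 50


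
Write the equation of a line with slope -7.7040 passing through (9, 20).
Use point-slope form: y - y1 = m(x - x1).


y - 20 = -7.7040(x - 9)
y = -7.7040x + 20 + 7.7040*9
y = -7.7040x + 89.3360

y = -7.7040x + 89.3360


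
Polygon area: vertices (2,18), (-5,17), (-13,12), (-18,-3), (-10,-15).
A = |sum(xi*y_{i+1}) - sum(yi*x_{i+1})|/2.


sum(xi*y_{i+1}) = 2*17 - 5*12 - 13*(-3) - 18*(-15) - 10*18 = 103
sum(yi*x_{i+1}) = 18*(-5) + 17*(-13) + 12*(-18) - 3*(-10) - 15*2 = -527
Area = |103 + 527|/2 = 630/2 = 315.0000

315.0000 sq units


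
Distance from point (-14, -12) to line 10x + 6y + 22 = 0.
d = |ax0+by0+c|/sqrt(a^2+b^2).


|10*(-14) + 6*(-12) + 22| = |-190| = 190
sqrt(100 + 36) = sqrt(136) = 11.6619
d = 190/sqrt(136) = 16.2924

16.2924


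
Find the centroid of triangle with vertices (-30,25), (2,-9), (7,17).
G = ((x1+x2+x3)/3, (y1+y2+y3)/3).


Gx = (-30+2+7)/3 = -21/3 = -7.0000
Gy = (25- 9+17)/3 = 33/3 = 11.0000

G = (-7.0000, 11.0000)


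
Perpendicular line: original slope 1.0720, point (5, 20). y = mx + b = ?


Perpendicular slope = -1/m1 = -1/1.0720 = -0.9328
b2 = y0 - m2*x0 = 20 + 5/1.0720 = 20 + 4.6642 = 24.6642

y = -0.9328x + 24.6642


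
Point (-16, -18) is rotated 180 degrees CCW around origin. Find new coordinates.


cos(180) = -1, sin(180) = 0
x' = -16*(-1) + 18*0 = 16
y' = -16*0 - 18*(-1) = 18

(16, 18)


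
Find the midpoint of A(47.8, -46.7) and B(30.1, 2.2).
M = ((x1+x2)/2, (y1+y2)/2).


Mx = (47.8 + 30.1)/2 = 77.9/2 = 38.9500
My = (-46.7 + 2.2)/2 = -44.5/2 = -22.2500

(38.9500, -22.2500)


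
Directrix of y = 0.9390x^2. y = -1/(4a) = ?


a = 0.9390
1/(4a) = 0.2662
directrix: y = -0.2662 = -0.2662

y = -0.2662


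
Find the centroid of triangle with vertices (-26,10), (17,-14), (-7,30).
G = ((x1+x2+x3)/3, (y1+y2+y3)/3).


Gx = (-26+17- 7)/3 = -16/3 = -5.3333
Gy = (10- 14+30)/3 = 26/3 = 8.6667

G = (-5.3333, 8.6667)


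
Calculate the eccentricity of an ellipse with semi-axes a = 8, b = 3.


c = sqrt(64-9) = sqrt(55) = 7.4162
e = c/a = sqrt(55)/8 = 0.9270

e = 0.9270


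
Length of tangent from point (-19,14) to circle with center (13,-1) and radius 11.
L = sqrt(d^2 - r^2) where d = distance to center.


d = sqrt((-19-13)^2 + (14+ 1)^2) = sqrt(1024+225) = 35.3412
L = sqrt(1249.0000 - 121) = sqrt(1128.0000) = 33.5857

33.5857


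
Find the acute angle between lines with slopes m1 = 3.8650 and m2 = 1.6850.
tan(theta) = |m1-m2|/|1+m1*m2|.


m1-m2 = 2.18
1+m1*m2 = 7.512525
tan(theta) = |2.18/7.512525| = 0.290182
theta = arctan(|2.18/7.512525|) = 16.1818 degrees (acute angle)

16.1818 degrees


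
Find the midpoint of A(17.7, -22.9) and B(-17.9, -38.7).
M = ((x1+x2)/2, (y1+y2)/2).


Mx = (17.7 - 17.9)/2 = -0.2/2 = -0.1000
My = (-22.9 - 38.7)/2 = -61.6/2 = -30.8000

(-0.1000, -30.8000)


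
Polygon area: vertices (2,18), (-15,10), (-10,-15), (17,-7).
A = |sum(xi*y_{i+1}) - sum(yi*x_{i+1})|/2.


sum(xi*y_{i+1}) = 2*10 - 15*(-15) - 10*(-7) + 17*18 = 621
sum(yi*x_{i+1}) = 18*(-15) + 10*(-10) - 15*17 - 7*2 = -639
Area = |621 + 639|/2 = 1260/2 = 630.0000

630.0000 sq units


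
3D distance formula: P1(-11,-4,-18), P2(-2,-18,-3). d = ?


dx=9, dy=-14, dz=15
d = sqrt(81+196+225) = sqrt(502) = 22.4054

22.4054


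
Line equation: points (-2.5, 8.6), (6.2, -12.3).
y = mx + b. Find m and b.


m = (-20.9)/(8.7) = -2.4023
b = y1 - m*x1 = 8.6 - (-20.9*(-2.5))/(8.7) = 8.6 - 6.0057 = 2.5943

y = -2.4023x + 2.5943


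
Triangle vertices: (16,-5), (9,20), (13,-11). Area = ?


16*(20+ 11) = 496
9*(-11+ 5) = -54
13*(-5-20) = -325
sum = 117
Area = |117|/2 = 58.5000

58.5000 sq units


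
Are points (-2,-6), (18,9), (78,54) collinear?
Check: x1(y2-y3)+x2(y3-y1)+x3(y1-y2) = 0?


-2*(9-54) + 18*(54+ 6) + 78*(-6-9)
= 90 + 1080 - 1170 = 0

Yes, collinear (determinant = 0)


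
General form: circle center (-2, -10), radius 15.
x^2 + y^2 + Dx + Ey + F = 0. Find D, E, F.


(x+ 2)^2 + (y+ 10)^2 = 15^2
D = -2h = 4, E = -2k = 20
F = h^2+k^2-r^2 = 4+100-225 = -121

D = 4, E = 20, F = -121


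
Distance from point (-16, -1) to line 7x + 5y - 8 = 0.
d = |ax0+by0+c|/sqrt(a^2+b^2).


|7*(-16) + 5*(-1) - 8| = |-125| = 125
sqrt(49 + 25) = sqrt(74) = 8.6023
d = 125/sqrt(74) = 14.5310

14.5310


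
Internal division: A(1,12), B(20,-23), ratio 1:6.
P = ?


Px = (1*20 + 6*1)/7 = 26/7 = 3.7143
Py = (1*(-23) + 6*12)/7 = 49/7 = 7.0000

P = (3.7143, 7.0000)


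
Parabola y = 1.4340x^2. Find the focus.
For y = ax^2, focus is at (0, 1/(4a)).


a = 1.4340
4a = 5.7360
focus = (0, 1/5.7360) = (0, 0.1743)

Focus = (0, 0.1743)


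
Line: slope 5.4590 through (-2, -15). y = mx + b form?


y + 15 = 5.4590(x + 2)
y = 5.4590x - 15 - 5.4590*(-2)
y = 5.4590x - 4.0820

y = 5.4590x - 4.0820


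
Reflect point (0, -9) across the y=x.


Reflection rule for y=x: (y, x)
(0, -9) -> (-9, 0)

(-9, 0)


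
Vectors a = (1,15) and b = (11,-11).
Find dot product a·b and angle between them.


a·b = 1*11 + 15*(-11) = 11 - 165 = -154
|a| = sqrt(1+225) = 15.0333
|b| = sqrt(121+121) = 15.5563
cos(theta) = -154/(sqrt(226)*sqrt(242)) = -154/sqrt(54692) = -0.658505
theta = arccos(-154/sqrt(54692)) = 131.1859 degrees

a·b = -154, theta = 131.1859 deg


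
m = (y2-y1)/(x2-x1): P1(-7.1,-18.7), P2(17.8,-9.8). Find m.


dy = -9.8 + 18.7 = 8.9
dx = 17.8 + 7.1 = 24.9
m = 8.9/24.9 = 0.3574

m = 0.3574


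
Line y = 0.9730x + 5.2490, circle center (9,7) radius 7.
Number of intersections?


Substitute y = 0.9730x + 5.2490: (x-9)^2 + (0.9730x+5.2490-7)^2 = 49
Expand to Ax^2 + Bx + C = 0, where b-k = -1.751
A = 1+m^2 = 1.946729
B = 2(m(b-k) - h) = 2(0.9730*(-1.751) - 9) = -21.407446
C = h^2 + (b-k)^2 - r^2 = 81 + 3.066001 - 49 = 35.066001
disc = B^2-4AC = 458.2787 - 273.0560 = 185.2227
disc > 0

2 intersection points


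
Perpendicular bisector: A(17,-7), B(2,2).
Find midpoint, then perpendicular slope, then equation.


Midpoint = (9.5, -2.5)
Slope of AB = dy/dx = 9/(-15) = -0.6000
Perp slope = -dx/dy = 15/9 = 1.6667
b = My - (perp slope)*Mx = -2.5 + (-15*9.5)/9 = -2.5 - 15.8333 = -18.3333

y = 1.6667x - 18.3333


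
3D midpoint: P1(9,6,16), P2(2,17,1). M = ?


Mx = (9+2)/2 = 5.5000
My = (6+17)/2 = 11.5000
Mz = (16+1)/2 = 8.5000

M = (5.5000, 11.5000, 8.5000)


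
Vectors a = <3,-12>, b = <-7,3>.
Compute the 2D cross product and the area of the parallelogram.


cross = 3*3 + 12*(-7) = 9 - 84 = -75
Parallelogram area = |-75| = 75

cross = -75, parallelogram area = 75


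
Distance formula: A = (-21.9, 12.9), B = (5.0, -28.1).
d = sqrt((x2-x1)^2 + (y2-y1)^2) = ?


dx = 5.0 + 21.9 = 26.9
dy = -28.1 - 12.9 = -41.0
d = sqrt(723.61 + 1681.0) = sqrt(2404.61) = 49.0368

49.0368


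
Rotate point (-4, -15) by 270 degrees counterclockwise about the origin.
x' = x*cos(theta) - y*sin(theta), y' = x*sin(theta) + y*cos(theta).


cos(270) = 0, sin(270) = -1
x' = -4*0 + 15*(-1) = -15
y' = -4*(-1) - 15*0 = 4

(-15, 4)


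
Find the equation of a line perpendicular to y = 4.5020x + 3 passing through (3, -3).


Perpendicular slope = -1/m1 = -1/4.5020 = -0.2221
b2 = y0 - m2*x0 = -3 + 3/4.5020 = -3 + 0.6664 = -2.3336

y = -0.2221x - 2.3336


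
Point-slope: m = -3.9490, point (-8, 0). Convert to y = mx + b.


y - 0 = -3.9490(x + 8)
y = -3.9490x + 0 + 3.9490*(-8)
y = -3.9490x - 31.5920

y = -3.9490x - 31.5920


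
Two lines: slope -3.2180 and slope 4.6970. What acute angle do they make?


m1-m2 = -7.915
1+m1*m2 = -14.114946
tan(theta) = |-7.915/(-14.114946)| = 0.560753
theta = arctan(|-7.915/(-14.114946)|) = 29.2817 degrees (acute angle)

29.2817 degrees


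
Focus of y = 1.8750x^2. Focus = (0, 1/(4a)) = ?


a = 1.8750
4a = 7.5000
focus = (0, 1/7.5000) = (0, 0.1333)

Focus = (0, 0.1333)


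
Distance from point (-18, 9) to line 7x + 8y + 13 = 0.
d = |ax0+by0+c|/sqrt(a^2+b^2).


|7*(-18) + 8*9 + 13| = |-41| = 41
sqrt(49 + 64) = sqrt(113) = 10.6301
d = 41/sqrt(113) = 3.8570

3.8570


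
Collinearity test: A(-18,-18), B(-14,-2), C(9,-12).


-18*(-2+ 12) - 14*(-12+ 18) + 9*(-18+ 2)
= -180 - 84 - 144 = -408

No, not collinear (determinant = -408)


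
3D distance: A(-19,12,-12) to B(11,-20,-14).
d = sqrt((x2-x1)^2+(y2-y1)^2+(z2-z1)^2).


dx=30, dy=-32, dz=-2
d = sqrt(900+1024+4) = sqrt(1928) = 43.9090

43.9090


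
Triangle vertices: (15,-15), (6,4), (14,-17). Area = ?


15*(4+ 17) = 315
6*(-17+ 15) = -12
14*(-15-4) = -266
sum = 37
Area = |37|/2 = 18.5000

18.5000 sq units


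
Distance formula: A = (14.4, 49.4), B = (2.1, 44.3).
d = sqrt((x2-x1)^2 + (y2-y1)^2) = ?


dx = 2.1 - 14.4 = -12.3
dy = 44.3 - 49.4 = -5.1
d = sqrt(151.29 + 26.01) = sqrt(177.3) = 13.3154

13.3154


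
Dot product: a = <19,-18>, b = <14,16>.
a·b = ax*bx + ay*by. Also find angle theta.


a·b = 19*14 - 18*16 = 266 - 288 = -22
|a| = sqrt(361+324) = 26.1725
|b| = sqrt(196+256) = 21.2603
cos(theta) = -22/(sqrt(685)*sqrt(452)) = -22/sqrt(309620) = -0.039537
theta = arccos(-22/sqrt(309620)) = 92.2659 degrees

a·b = -22, theta = 92.2659 deg


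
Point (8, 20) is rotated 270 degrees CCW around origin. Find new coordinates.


cos(270) = 0, sin(270) = -1
x' = 8*0 - 20*(-1) = 20
y' = 8*(-1) + 20*0 = -8

(20, -8)


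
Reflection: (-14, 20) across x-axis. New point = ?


Reflection rule for x-axis: (x, -y)
(-14, 20) -> (-14, -20)

(-14, -20)


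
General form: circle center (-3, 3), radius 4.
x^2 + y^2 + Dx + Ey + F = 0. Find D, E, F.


(x+ 3)^2 + (y-3)^2 = 4^2
D = -2h = 6, E = -2k = -6
F = h^2+k^2-r^2 = 9+9-16 = 2

D = 6, E = -6, F = 2


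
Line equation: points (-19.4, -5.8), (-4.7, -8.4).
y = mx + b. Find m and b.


m = (-2.6)/(14.7) = -0.1769
b = y1 - m*x1 = -5.8 - (-2.6*(-19.4))/(14.7) = -5.8 - 3.4313 = -9.2313

y = -0.1769x - 9.2313


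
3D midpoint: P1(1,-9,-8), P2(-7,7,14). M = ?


Mx = (1- 7)/2 = -3.0000
My = (-9+7)/2 = -1.0000
Mz = (-8+14)/2 = 3.0000

M = (-3.0000, -1.0000, 3.0000)


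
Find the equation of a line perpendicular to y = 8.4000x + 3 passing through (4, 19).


Perpendicular slope = -1/m1 = -1/8.4000 = -0.1190
b2 = y0 - m2*x0 = 19 + 4/8.4000 = 19 + 0.4762 = 19.4762

y = -0.1190x + 19.4762


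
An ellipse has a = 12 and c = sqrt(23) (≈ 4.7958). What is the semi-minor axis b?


b^2 = 12^2 - (sqrt(23))^2 = 144 - 23 = 121
b = sqrt(121) = 11

b = 11


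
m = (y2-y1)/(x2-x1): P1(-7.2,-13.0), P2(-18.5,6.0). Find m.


dy = 6.0 + 13.0 = 19.0
dx = -18.5 + 7.2 = -11.3
m = 19.0/(-11.3) = -1.6814

m = -1.6814


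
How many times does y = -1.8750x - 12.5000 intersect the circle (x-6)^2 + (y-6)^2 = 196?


Substitute y = -1.8750x - 12.5000: (x-6)^2 + (-1.8750x- 12.5000-6)^2 = 196
Expand to Ax^2 + Bx + C = 0, where b-k = -18.5
A = 1+m^2 = 4.515625
B = 2(m(b-k) - h) = 2(-1.8750*(-18.5) - 6) = 57.375
C = h^2 + (b-k)^2 - r^2 = 36 + 342.25 - 196 = 182.25
disc = B^2-4AC = 3291.8906 - 3291.8906 = 0
disc = 0

1 intersection point (tangent)


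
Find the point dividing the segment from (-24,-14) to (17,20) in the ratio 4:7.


Px = (4*17 + 7*(-24))/11 = -100/11 = -9.0909
Py = (4*20 + 7*(-14))/11 = -18/11 = -1.6364

P = (-9.0909, -1.6364)


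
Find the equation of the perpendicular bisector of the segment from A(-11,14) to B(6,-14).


Midpoint = (-2.5, 0)
Slope of AB = dy/dx = -28/17 = -1.6471
Perp slope = -dx/dy = 17/28 = 0.6071
b = My - (perp slope)*Mx = 0 + (17*(-2.5))/(-28) = 0 + 1.5179 = 1.5179

y = 0.6071x + 1.5179


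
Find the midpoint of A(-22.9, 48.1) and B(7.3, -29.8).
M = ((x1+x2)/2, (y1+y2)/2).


Mx = (-22.9 + 7.3)/2 = -15.6/2 = -7.8000
My = (48.1 - 29.8)/2 = 18.3/2 = 9.1500

(-7.8000, 9.1500)


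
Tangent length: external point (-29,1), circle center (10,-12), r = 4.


d = sqrt((-29-10)^2 + (1+ 12)^2) = sqrt(1521+169) = 41.1096
L = sqrt(1690.0000 - 16) = sqrt(1674.0000) = 40.9145

40.9145


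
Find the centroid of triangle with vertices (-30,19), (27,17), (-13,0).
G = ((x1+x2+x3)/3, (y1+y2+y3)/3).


Gx = (-30+27- 13)/3 = -16/3 = -5.3333
Gy = (19+17+0)/3 = 36/3 = 12.0000

G = (-5.3333, 12.0000)


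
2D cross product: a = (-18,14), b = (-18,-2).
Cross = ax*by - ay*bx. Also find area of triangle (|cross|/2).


cross = -18*(-2) - 14*(-18) = 36 + 252 = 288
Triangle area = |288|/2 = 288/2 = 144.0000

cross = 288, triangle area = 144.0000


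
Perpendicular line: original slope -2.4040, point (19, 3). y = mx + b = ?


Perpendicular slope = -1/m1 = -1/(-2.4040) = 0.4160
b2 = y0 - m2*x0 = 3 + 19/(-2.4040) = 3 - 7.9035 = -4.9035

y = 0.4160x - 4.9035


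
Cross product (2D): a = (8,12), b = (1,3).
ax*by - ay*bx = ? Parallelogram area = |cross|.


cross = 8*3 - 12*1 = 24 - 12 = 12
Parallelogram area = |12| = 12

cross = 12, parallelogram area = 12


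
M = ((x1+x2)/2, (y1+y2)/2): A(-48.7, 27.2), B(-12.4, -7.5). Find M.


Mx = (-48.7 - 12.4)/2 = -61.1/2 = -30.5500
My = (27.2 - 7.5)/2 = 19.7/2 = 9.8500

(-30.5500, 9.8500)


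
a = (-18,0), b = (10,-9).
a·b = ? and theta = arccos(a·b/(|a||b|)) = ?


a·b = -18*10 + 0*(-9) = -180 + 0 = -180
|a| = sqrt(324+0) = 18.0000
|b| = sqrt(100+81) = 13.4536
cos(theta) = -180/(sqrt(324)*sqrt(181)) = -180/sqrt(58644) = -0.743294
theta = arccos(-180/sqrt(58644)) = 138.0128 degrees

a·b = -180, theta = 138.0128 deg


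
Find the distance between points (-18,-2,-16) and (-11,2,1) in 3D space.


dx=7, dy=4, dz=17
d = sqrt(49+16+289) = sqrt(354) = 18.8149

18.8149


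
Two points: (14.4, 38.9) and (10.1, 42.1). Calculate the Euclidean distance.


dx = 10.1 - 14.4 = -4.3
dy = 42.1 - 38.9 = 3.2
d = sqrt(18.49 + 10.24) = sqrt(28.73) = 5.3600

5.3600


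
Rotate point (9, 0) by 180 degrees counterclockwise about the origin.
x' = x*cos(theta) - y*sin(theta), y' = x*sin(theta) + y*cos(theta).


cos(180) = -1, sin(180) = 0
x' = 9*(-1) - 0*0 = -9
y' = 9*0 + 0*(-1) = 0

(-9, 0)


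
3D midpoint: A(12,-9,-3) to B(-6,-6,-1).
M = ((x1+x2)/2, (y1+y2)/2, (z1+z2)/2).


Mx = (12- 6)/2 = 3.0000
My = (-9- 6)/2 = -7.5000
Mz = (-3- 1)/2 = -2.0000

M = (3.0000, -7.5000, -2.0000)


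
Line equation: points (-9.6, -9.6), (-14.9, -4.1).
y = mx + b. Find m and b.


m = (5.5)/(-5.3) = -1.0377
b = y1 - m*x1 = -9.6 - (5.5*(-9.6))/(-5.3) = -9.6 - 9.9623 = -19.5623

y = -1.0377x - 19.5623


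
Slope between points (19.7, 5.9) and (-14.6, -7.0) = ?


dy = -7.0 - 5.9 = -12.9
dx = -14.6 - 19.7 = -34.3
m = -12.9/(-34.3) = 0.3761

m = 0.3761


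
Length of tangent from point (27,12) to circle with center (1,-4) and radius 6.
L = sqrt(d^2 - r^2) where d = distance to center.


d = sqrt((27-1)^2 + (12+ 4)^2) = sqrt(676+256) = 30.5287
L = sqrt(932.0000 - 36) = sqrt(896.0000) = 29.9333

29.9333


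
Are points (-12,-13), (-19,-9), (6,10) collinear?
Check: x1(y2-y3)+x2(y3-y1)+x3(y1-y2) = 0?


-12*(-9-10) - 19*(10+ 13) + 6*(-13+ 9)
= 228 - 437 - 24 = -233

No, not collinear (determinant = -233)


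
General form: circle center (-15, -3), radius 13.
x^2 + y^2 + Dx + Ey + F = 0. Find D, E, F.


(x+ 15)^2 + (y+ 3)^2 = 13^2
D = -2h = 30, E = -2k = 6
F = h^2+k^2-r^2 = 225+9-169 = 65

D = 30, E = 6, F = 65


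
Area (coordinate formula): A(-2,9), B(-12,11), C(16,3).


-2*(11-3) = -16
-12*(3-9) = 72
16*(9-11) = -32
sum = 24
Area = |24|/2 = 12.0000

12.0000 sq units


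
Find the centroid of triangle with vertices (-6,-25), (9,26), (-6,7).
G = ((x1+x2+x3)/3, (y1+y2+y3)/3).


Gx = (-6+9- 6)/3 = -3/3 = -1.0000
Gy = (-25+26+7)/3 = 8/3 = 2.6667

G = (-1.0000, 2.6667)


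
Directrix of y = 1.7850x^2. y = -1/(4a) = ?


a = 1.7850
1/(4a) = 0.1401
directrix: y = -0.1401 = -0.1401

y = -0.1401


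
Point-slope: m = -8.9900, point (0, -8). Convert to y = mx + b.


y + 8 = -8.9900(x - 0)
y = -8.9900x - 8 + 8.9900*0
y = -8.9900x - 8.0000

y = -8.9900x - 8.0000


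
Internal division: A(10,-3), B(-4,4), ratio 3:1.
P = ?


Px = (3*(-4) + 1*10)/4 = -2/4 = -0.5000
Py = (3*4 + 1*(-3))/4 = 9/4 = 2.2500

P = (-0.5000, 2.2500)


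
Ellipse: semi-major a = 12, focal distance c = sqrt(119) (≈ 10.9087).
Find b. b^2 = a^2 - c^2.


b^2 = 12^2 - (sqrt(119))^2 = 144 - 119 = 25
b = sqrt(25) = 5

b = 5


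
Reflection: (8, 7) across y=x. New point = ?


Reflection rule for y=x: (y, x)
(8, 7) -> (7, 8)

(7, 8)


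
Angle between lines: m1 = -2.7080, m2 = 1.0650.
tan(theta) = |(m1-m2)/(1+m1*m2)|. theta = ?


m1-m2 = -3.773
1+m1*m2 = -1.88402
tan(theta) = |-3.773/(-1.88402)| = 2.002633
theta = arctan(|-3.773/(-1.88402)|) = 63.4651 degrees (acute angle)

63.4651 degrees


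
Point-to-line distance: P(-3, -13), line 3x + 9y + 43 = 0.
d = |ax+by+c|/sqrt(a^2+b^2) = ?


|3*(-3) + 9*(-13) + 43| = |-83| = 83
sqrt(9 + 81) = sqrt(90) = 9.4868
d = 83/sqrt(90) = 8.7490

8.7490


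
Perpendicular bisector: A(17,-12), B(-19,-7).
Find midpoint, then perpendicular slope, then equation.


Midpoint = (-1, -9.5)
Slope of AB = dy/dx = 5/(-36) = -0.1389
Perp slope = -dx/dy = 36/5 = 7.2000
b = My - (perp slope)*Mx = -9.5 + (-36*(-1))/5 = -9.5 + 7.2000 = -2.3000

y = 7.2000x - 2.3000


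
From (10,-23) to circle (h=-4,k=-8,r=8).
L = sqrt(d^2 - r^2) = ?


d = sqrt((10+ 4)^2 + (-23+ 8)^2) = sqrt(196+225) = 20.5183
L = sqrt(421.0000 - 64) = sqrt(357.0000) = 18.8944

18.8944


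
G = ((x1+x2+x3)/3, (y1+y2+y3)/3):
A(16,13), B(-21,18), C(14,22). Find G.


Gx = (16- 21+14)/3 = 9/3 = 3.0000
Gy = (13+18+22)/3 = 53/3 = 17.6667

G = (3.0000, 17.6667)


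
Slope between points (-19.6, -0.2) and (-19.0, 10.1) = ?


dy = 10.1 + 0.2 = 10.3
dx = -19.0 + 19.6 = 0.6
m = 10.3/0.6 = 17.1667

m = 17.1667


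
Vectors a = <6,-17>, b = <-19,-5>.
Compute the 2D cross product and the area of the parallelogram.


cross = 6*(-5) + 17*(-19) = -30 - 323 = -353
Parallelogram area = |-353| = 353

cross = -353, parallelogram area = 353


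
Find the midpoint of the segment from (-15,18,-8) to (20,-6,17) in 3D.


Mx = (-15+20)/2 = 2.5000
My = (18- 6)/2 = 6.0000
Mz = (-8+17)/2 = 4.5000

M = (2.5000, 6.0000, 4.5000)


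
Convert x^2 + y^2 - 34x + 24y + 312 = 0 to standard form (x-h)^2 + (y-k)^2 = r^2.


h = -D/2 = 34/2 = 17
k = -E/2 = -24/2 = -12
r^2 = h^2 + k^2 - F = 289 + 144 - 312 = 121
r = 11

Center (17, -12), radius = 11


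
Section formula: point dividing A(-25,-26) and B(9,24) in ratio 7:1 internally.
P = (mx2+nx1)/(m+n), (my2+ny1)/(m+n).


Px = (7*9 + 1*(-25))/8 = 38/8 = 4.7500
Py = (7*24 + 1*(-26))/8 = 142/8 = 17.7500

P = (4.7500, 17.7500)


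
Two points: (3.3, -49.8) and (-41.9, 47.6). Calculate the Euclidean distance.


dx = -41.9 - 3.3 = -45.2
dy = 47.6 + 49.8 = 97.4
d = sqrt(2043.04 + 9486.76) = sqrt(11529.8) = 107.3769

107.3769


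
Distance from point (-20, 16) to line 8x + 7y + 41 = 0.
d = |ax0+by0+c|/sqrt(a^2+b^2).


|8*(-20) + 7*16 + 41| = |-7| = 7
sqrt(64 + 49) = sqrt(113) = 10.6301
d = 7/sqrt(113) = 0.6585

0.6585


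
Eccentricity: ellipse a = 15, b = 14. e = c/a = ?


c = sqrt(225-196) = sqrt(29) = 5.3852
e = c/a = sqrt(29)/15 = 0.3590

e = 0.3590


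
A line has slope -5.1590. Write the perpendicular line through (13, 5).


Perpendicular slope = -1/m1 = -1/(-5.1590) = 0.1938
b2 = y0 - m2*x0 = 5 + 13/(-5.1590) = 5 - 2.5199 = 2.4801

y = 0.1938x + 2.4801


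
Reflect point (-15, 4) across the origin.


Reflection rule for origin: (-x, -y)
(-15, 4) -> (15, -4)

(15, -4)


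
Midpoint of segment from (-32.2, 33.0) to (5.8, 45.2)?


Mx = (-32.2 + 5.8)/2 = -26.4/2 = -13.2000
My = (33.0 + 45.2)/2 = 78.2/2 = 39.1000

(-13.2000, 39.1000)


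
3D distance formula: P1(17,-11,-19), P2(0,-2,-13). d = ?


dx=-17, dy=9, dz=6
d = sqrt(289+81+36) = sqrt(406) = 20.1494

20.1494


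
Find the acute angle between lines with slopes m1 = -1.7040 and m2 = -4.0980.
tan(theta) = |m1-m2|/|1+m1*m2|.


m1-m2 = 2.394
1+m1*m2 = 7.982992
tan(theta) = |2.394/7.982992| = 0.299888
theta = arctan(|2.394/7.982992|) = 16.6933 degrees (acute angle)

16.6933 degrees


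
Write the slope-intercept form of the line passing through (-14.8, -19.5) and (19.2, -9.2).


m = (10.3)/(34.0) = 0.3029
b = y1 - m*x1 = -19.5 - (10.3*(-14.8))/(34.0) = -19.5 + 4.4835 = -15.0165

y = 0.3029x - 15.0165


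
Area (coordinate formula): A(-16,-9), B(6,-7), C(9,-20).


-16*(-7+ 20) = -208
6*(-20+ 9) = -66
9*(-9+ 7) = -18
sum = -292
Area = |-292|/2 = 146.0000

146.0000 sq units


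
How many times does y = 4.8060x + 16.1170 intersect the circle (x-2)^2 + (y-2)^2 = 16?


Substitute y = 4.8060x + 16.1170: (x-2)^2 + (4.8060x+16.1170-2)^2 = 16
Expand to Ax^2 + Bx + C = 0, where b-k = 14.117
A = 1+m^2 = 24.097636
B = 2(m(b-k) - h) = 2(4.8060*14.117 - 2) = 131.692604
C = h^2 + (b-k)^2 - r^2 = 4 + 199.289689 - 16 = 187.289689
disc = B^2-4AC = 17342.9419 - 18052.9550 = -710.0131
disc < 0

0 intersection points


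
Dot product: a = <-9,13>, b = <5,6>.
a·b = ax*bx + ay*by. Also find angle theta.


a·b = -9*5 + 13*6 = -45 + 78 = 33
|a| = sqrt(81+169) = 15.8114
|b| = sqrt(25+36) = 7.8102
cos(theta) = 33/(sqrt(250)*sqrt(61)) = 33/sqrt(15250) = 0.267226
theta = arccos(33/sqrt(15250)) = 74.5007 degrees

a·b = 33, theta = 74.5007 deg


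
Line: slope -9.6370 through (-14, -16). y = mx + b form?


y + 16 = -9.6370(x + 14)
y = -9.6370x - 16 + 9.6370*(-14)
y = -9.6370x - 150.9180

y = -9.6370x - 150.9180


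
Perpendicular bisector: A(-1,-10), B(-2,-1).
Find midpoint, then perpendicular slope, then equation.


Midpoint = (-1.5, -5.5)
Slope of AB = dy/dx = 9/(-1) = -9.0000
Perp slope = -dx/dy = 1/9 = 0.1111
b = My - (perp slope)*Mx = -5.5 + (-1*(-1.5))/9 = -5.5 + 0.1667 = -5.3333

y = 0.1111x - 5.3333


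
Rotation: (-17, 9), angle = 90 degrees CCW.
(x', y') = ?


cos(90) = 0, sin(90) = 1
x' = -17*0 - 9*1 = -9
y' = -17*1 + 9*0 = -17

(-9, -17)


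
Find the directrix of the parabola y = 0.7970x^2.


a = 0.7970
1/(4a) = 0.3137
directrix: y = -0.3137 = -0.3137

y = -0.3137


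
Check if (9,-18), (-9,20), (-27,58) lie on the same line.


9*(20-58) - 9*(58+ 18) - 27*(-18-20)
= -342 - 684 + 1026 = 0

Yes, collinear (determinant = 0)


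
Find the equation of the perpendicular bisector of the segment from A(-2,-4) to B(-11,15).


Midpoint = (-6.5, 5.5)
Slope of AB = dy/dx = 19/(-9) = -2.1111
Perp slope = -dx/dy = 9/19 = 0.4737
b = My - (perp slope)*Mx = 5.5 + (-9*(-6.5))/19 = 5.5 + 3.0789 = 8.5789

y = 0.4737x + 8.5789


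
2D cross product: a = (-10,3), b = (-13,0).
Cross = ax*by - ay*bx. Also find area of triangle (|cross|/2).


cross = -10*0 - 3*(-13) = 0 + 39 = 39
Triangle area = |39|/2 = 39/2 = 19.5000

cross = 39, triangle area = 19.5000


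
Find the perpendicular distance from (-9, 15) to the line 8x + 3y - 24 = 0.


|8*(-9) + 3*15 - 24| = |-51| = 51
sqrt(64 + 9) = sqrt(73) = 8.5440
d = 51/sqrt(73) = 5.9691

5.9691


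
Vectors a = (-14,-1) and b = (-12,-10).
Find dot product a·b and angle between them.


a·b = -14*(-12) - 1*(-10) = 168 + 10 = 178
|a| = sqrt(196+1) = 14.0357
|b| = sqrt(144+100) = 15.6205
cos(theta) = 178/(sqrt(197)*sqrt(244)) = 178/sqrt(48068) = 0.811880
theta = arccos(178/sqrt(48068)) = 35.7200 degrees

a·b = 178, theta = 35.7200 deg


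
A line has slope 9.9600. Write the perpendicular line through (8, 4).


Perpendicular slope = -1/m1 = -1/9.9600 = -0.1004
b2 = y0 - m2*x0 = 4 + 8/9.9600 = 4 + 0.8032 = 4.8032

y = -0.1004x + 4.8032


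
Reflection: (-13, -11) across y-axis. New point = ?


Reflection rule for y-axis: (-x, y)
(-13, -11) -> (13, -11)

(13, -11)


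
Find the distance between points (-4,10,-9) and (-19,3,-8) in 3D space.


dx=-15, dy=-7, dz=1
d = sqrt(225+49+1) = sqrt(275) = 16.5831

16.5831


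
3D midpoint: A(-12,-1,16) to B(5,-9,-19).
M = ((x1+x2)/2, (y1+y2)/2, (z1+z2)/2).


Mx = (-12+5)/2 = -3.5000
My = (-1- 9)/2 = -5.0000
Mz = (16- 19)/2 = -1.5000

M = (-3.5000, -5.0000, -1.5000)


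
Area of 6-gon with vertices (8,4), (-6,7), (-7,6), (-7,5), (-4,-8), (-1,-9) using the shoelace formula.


sum(xi*y_{i+1}) = 8*7 - 6*6 - 7*5 - 7*(-8) - 4*(-9) - 1*4 = 73
sum(yi*x_{i+1}) = 4*(-6) + 7*(-7) + 6*(-7) + 5*(-4) - 8*(-1) - 9*8 = -199
Area = |73 + 199|/2 = 272/2 = 136.0000

136.0000 sq units


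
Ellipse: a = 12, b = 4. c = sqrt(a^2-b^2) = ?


c^2 = 12^2 - 4^2 = 144 - 16 = 128
c = sqrt(128) = 11.3137

c = 11.3137


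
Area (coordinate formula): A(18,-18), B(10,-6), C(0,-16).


18*(-6+ 16) = 180
10*(-16+ 18) = 20
0*(-18+ 6) = 0
sum = 200
Area = |200|/2 = 100.0000

100.0000 sq units


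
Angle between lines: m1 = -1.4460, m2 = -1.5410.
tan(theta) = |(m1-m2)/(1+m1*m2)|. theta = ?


m1-m2 = 0.095
1+m1*m2 = 3.228286
tan(theta) = |0.095/3.228286| = 0.029427
theta = arctan(|0.095/3.228286|) = 1.6856 degrees (acute angle)

1.6856 degrees


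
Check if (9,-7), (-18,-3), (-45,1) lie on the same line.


9*(-3-1) - 18*(1+ 7) - 45*(-7+ 3)
= -36 - 144 + 180 = 0

Yes, collinear (determinant = 0)


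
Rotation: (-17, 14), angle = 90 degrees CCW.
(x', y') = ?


cos(90) = 0, sin(90) = 1
x' = -17*0 - 14*1 = -14
y' = -17*1 + 14*0 = -17

(-14, -17)


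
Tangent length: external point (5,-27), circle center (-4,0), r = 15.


d = sqrt((5+ 4)^2 + (-27-0)^2) = sqrt(81+729) = 28.4605
L = sqrt(810.0000 - 225) = sqrt(585.0000) = 24.1868

24.1868


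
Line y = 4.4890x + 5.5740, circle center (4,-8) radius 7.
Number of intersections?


Substitute y = 4.4890x + 5.5740: (x-4)^2 + (4.4890x+5.5740+ 8)^2 = 49
Expand to Ax^2 + Bx + C = 0, where b-k = 13.574
A = 1+m^2 = 21.151121
B = 2(m(b-k) - h) = 2(4.4890*13.574 - 4) = 113.867372
C = h^2 + (b-k)^2 - r^2 = 16 + 184.253476 - 49 = 151.253476
disc = B^2-4AC = 12965.7784 - 12796.7223 = 169.0561
disc > 0

2 intersection points


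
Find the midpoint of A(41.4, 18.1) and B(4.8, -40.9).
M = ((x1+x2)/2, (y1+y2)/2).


Mx = (41.4 + 4.8)/2 = 46.2/2 = 23.1000
My = (18.1 - 40.9)/2 = -22.8/2 = -11.4000

(23.1000, -11.4000)


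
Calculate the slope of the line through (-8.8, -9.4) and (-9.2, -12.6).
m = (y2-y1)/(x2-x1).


dy = -12.6 + 9.4 = -3.2
dx = -9.2 + 8.8 = -0.4
m = -3.2/(-0.4) = 8.0000

m = 8.0000


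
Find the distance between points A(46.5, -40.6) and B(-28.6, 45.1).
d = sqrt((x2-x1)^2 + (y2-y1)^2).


dx = -28.6 - 46.5 = -75.1
dy = 45.1 + 40.6 = 85.7
d = sqrt(5640.01 + 7344.49) = sqrt(12984.5) = 113.9496

113.9496


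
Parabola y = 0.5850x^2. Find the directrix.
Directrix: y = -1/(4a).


a = 0.5850
1/(4a) = 0.4274
directrix: y = -0.4274 = -0.4274

y = -0.4274


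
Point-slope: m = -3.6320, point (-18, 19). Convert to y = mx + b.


y - 19 = -3.6320(x + 18)
y = -3.6320x + 19 + 3.6320*(-18)
y = -3.6320x - 46.3760

y = -3.6320x - 46.3760


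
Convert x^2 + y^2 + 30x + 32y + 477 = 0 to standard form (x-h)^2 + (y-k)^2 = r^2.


h = -D/2 = -30/2 = -15
k = -E/2 = -32/2 = -16
r^2 = h^2 + k^2 - F = 225 + 256 - 477 = 4
r = 2

Center (-15, -16), radius = 2


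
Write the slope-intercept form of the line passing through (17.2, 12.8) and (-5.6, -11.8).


m = (-24.6)/(-22.8) = 1.0789
b = y1 - m*x1 = 12.8 - (-24.6*17.2)/(-22.8) = 12.8 - 18.5579 = -5.7579

y = 1.0789x - 5.7579


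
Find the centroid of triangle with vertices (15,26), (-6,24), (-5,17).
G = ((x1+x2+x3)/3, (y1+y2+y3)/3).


Gx = (15- 6- 5)/3 = 4/3 = 1.3333
Gy = (26+24+17)/3 = 67/3 = 22.3333

G = (1.3333, 22.3333)


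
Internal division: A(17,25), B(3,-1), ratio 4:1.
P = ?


Px = (4*3 + 1*17)/5 = 29/5 = 5.8000
Py = (4*(-1) + 1*25)/5 = 21/5 = 4.2000

P = (5.8000, 4.2000)


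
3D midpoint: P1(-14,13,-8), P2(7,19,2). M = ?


Mx = (-14+7)/2 = -3.5000
My = (13+19)/2 = 16.0000
Mz = (-8+2)/2 = -3.0000

M = (-3.5000, 16.0000, -3.0000)


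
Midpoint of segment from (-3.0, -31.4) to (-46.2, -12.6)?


Mx = (-3.0 - 46.2)/2 = -49.2/2 = -24.6000
My = (-31.4 - 12.6)/2 = -44.0/2 = -22.0000

(-24.6000, -22.0000)


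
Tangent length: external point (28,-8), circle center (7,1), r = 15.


d = sqrt((28-7)^2 + (-8-1)^2) = sqrt(441+81) = 22.8473
L = sqrt(522.0000 - 225) = sqrt(297.0000) = 17.2337

17.2337


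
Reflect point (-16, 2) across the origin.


Reflection rule for origin: (-x, -y)
(-16, 2) -> (16, -2)

(16, -2)


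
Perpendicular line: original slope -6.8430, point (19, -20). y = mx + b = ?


Perpendicular slope = -1/m1 = -1/(-6.8430) = 0.1461
b2 = y0 - m2*x0 = -20 + 19/(-6.8430) = -20 - 2.7766 = -22.7766

y = 0.1461x - 22.7766


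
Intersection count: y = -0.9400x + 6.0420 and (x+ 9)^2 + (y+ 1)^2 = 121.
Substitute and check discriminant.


Substitute y = -0.9400x + 6.0420: (x+ 9)^2 + (-0.9400x+6.0420+ 1)^2 = 121
Expand to Ax^2 + Bx + C = 0, where b-k = 7.042
A = 1+m^2 = 1.8836
B = 2(m(b-k) - h) = 2(-0.9400*7.042 + 9) = 4.76104
C = h^2 + (b-k)^2 - r^2 = 81 + 49.589764 - 121 = 9.589764
disc = B^2-4AC = 22.6675 - 72.2531 = -49.5856
disc < 0

0 intersection points


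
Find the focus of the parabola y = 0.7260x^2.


a = 0.7260
4a = 2.9040
focus = (0, 1/2.9040) = (0, 0.3444)

Focus = (0, 0.3444)


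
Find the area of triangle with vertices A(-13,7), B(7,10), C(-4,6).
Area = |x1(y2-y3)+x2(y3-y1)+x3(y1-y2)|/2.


-13*(10-6) = -52
7*(6-7) = -7
-4*(7-10) = 12
sum = -47
Area = |-47|/2 = 23.5000

23.5000 sq units


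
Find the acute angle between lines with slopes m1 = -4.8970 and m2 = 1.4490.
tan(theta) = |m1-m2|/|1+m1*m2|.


m1-m2 = -6.346
1+m1*m2 = -6.095753
tan(theta) = |-6.346/(-6.095753)| = 1.041053
theta = arctan(|-6.346/(-6.095753)|) = 46.1523 degrees (acute angle)

46.1523 degrees


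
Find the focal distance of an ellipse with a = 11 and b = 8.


c^2 = 11^2 - 8^2 = 121 - 64 = 57
c = sqrt(57) = 7.5498

c = 7.5498


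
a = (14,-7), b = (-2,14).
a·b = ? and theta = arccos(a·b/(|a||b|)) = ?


a·b = 14*(-2) - 7*14 = -28 - 98 = -126
|a| = sqrt(196+49) = 15.6525
|b| = sqrt(4+196) = 14.1421
cos(theta) = -126/(sqrt(245)*sqrt(200)) = -126/sqrt(49000) = -0.569210
theta = arccos(-126/sqrt(49000)) = 124.6952 degrees

a·b = -126, theta = 124.6952 deg


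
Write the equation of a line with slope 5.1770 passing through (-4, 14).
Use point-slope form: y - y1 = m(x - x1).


y - 14 = 5.1770(x + 4)
y = 5.1770x + 14 - 5.1770*(-4)
y = 5.1770x + 34.7080

y = 5.1770x + 34.7080


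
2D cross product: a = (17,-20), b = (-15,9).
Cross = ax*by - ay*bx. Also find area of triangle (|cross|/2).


cross = 17*9 + 20*(-15) = 153 - 300 = -147
Triangle area = |-147|/2 = 147/2 = 73.5000

cross = -147, triangle area = 73.5000


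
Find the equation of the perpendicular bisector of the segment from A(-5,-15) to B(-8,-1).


Midpoint = (-6.5, -8)
Slope of AB = dy/dx = 14/(-3) = -4.6667
Perp slope = -dx/dy = 3/14 = 0.2143
b = My - (perp slope)*Mx = -8 + (-3*(-6.5))/14 = -8 + 1.3929 = -6.6071

y = 0.2143x - 6.6071


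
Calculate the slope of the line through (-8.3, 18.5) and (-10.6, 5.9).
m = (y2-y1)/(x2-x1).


dy = 5.9 - 18.5 = -12.6
dx = -10.6 + 8.3 = -2.3
m = -12.6/(-2.3) = 5.4783

m = 5.4783


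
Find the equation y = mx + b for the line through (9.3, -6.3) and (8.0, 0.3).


m = (6.6)/(-1.3) = -5.0769
b = y1 - m*x1 = -6.3 - (6.6*9.3)/(-1.3) = -6.3 + 47.2154 = 40.9154

y = -5.0769x + 40.9154


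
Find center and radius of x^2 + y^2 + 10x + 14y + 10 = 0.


h = -D/2 = -10/2 = -5
k = -E/2 = -14/2 = -7
r^2 = h^2 + k^2 - F = 25 + 49 - 10 = 64
r = 8

Center (-5, -7), radius = 8


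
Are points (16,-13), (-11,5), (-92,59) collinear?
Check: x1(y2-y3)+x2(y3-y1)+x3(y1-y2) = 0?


16*(5-59) - 11*(59+ 13) - 92*(-13-5)
= -864 - 792 + 1656 = 0

Yes, collinear (determinant = 0)


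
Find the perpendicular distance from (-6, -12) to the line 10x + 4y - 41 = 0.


|10*(-6) + 4*(-12) - 41| = |-149| = 149
sqrt(100 + 16) = sqrt(116) = 10.7703
d = 149/sqrt(116) = 13.8343

13.8343


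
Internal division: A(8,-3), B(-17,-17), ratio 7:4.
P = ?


Px = (7*(-17) + 4*8)/11 = -87/11 = -7.9091
Py = (7*(-17) + 4*(-3))/11 = -131/11 = -11.9091

P = (-7.9091, -11.9091)


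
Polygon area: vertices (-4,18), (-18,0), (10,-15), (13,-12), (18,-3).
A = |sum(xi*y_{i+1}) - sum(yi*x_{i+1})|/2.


sum(xi*y_{i+1}) = -4*0 - 18*(-15) + 10*(-12) + 13*(-3) + 18*18 = 435
sum(yi*x_{i+1}) = 18*(-18) + 0*10 - 15*13 - 12*18 - 3*(-4) = -723
Area = |435 + 723|/2 = 1158/2 = 579.0000

579.0000 sq units


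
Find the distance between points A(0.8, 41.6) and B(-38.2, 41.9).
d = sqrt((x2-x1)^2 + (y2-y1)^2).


dx = -38.2 - 0.8 = -39.0
dy = 41.9 - 41.6 = 0.3
d = sqrt(1521.0 + 0.09) = sqrt(1521.09) = 39.0012

39.0012


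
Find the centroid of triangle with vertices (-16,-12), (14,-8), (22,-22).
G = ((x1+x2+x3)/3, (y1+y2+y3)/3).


Gx = (-16+14+22)/3 = 20/3 = 6.6667
Gy = (-12- 8- 22)/3 = -42/3 = -14.0000

G = (6.6667, -14.0000)


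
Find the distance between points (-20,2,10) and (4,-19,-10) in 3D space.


dx=24, dy=-21, dz=-20
d = sqrt(576+441+400) = sqrt(1417) = 37.6431

37.6431


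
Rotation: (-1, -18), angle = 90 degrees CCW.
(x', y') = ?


cos(90) = 0, sin(90) = 1
x' = -1*0 + 18*1 = 18
y' = -1*1 - 18*0 = -1

(18, -1)


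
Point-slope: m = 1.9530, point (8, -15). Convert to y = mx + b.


y + 15 = 1.9530(x - 8)
y = 1.9530x - 15 - 1.9530*8
y = 1.9530x - 30.6240

y = 1.9530x - 30.6240


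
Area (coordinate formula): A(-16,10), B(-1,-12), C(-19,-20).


-16*(-12+ 20) = -128
-1*(-20-10) = 30
-19*(10+ 12) = -418
sum = -516
Area = |-516|/2 = 258.0000

258.0000 sq units


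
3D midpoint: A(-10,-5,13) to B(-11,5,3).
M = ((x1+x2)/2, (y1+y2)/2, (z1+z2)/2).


Mx = (-10- 11)/2 = -10.5000
My = (-5+5)/2 = 0
Mz = (13+3)/2 = 8.0000

M = (-10.5000, 0, 8.0000)


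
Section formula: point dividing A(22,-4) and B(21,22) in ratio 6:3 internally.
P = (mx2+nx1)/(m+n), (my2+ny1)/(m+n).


Px = (6*21 + 3*22)/9 = 192/9 = 21.3333
Py = (6*22 + 3*(-4))/9 = 120/9 = 13.3333

P = (21.3333, 13.3333)
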